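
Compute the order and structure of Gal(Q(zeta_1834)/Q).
|Gal(Q(zeta_1834)/Q)| = phi(1834) = 780; group ≅ (Z/1834Z)^* ≅ Z/6Z × Z/130Z

The n-th cyclotomic polynomial Φ_1834(x) is the minimal polynomial of zeta_1834 over Q and has degree phi(1834) = 780. So Q(zeta_1834) is a degree-780 Galois extension with Galois group (Z/1834Z)^*. By CRT, (Z/1834Z)^* ≅ (Z/2Z)^* × (Z/7Z)^* × (Z/131Z)^*. Each prime-power unit group is (Z/2Z)^* ≅ trivial group (order 1); (Z/7Z)^* ≅ Z/6Z; (Z/131Z)^* ≅ Z/130Z. Hence Gal(Q(zeta_1834)/Q) ≅ Z/6Z × Z/130Z.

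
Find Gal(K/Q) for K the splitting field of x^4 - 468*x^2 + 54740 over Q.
Gal(K/Q) = V_4 (Klein four-group, Z/2Z × Z/2Z)

f factors as (x^2 - 238)(x^2 - 230), so the splitting field is K = Q(sqrt(238), sqrt(230)). The elements 238, 230, 54740 are all non-squares in Q, so sqrt(238) and sqrt(230) generate independent quadratic extensions. Thus [K:Q] = 4 and Gal(K/Q) is generated by the two order-2 automorphisms sqrt(238) ↦ -sqrt(238) and sqrt(230) ↦ -sqrt(230), giving V_4.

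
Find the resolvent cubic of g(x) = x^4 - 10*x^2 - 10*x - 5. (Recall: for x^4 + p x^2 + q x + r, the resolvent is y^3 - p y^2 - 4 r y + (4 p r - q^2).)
h(y) = y^3 + 10*y^2 + 20*y + 100

Identify coefficients: p = -10, q = -10, r = -5.
Plug into h(y) = y^3 - p y^2 - 4 r y + (4 p r - q^2):
  h(y) = y^3 - (-10) y^2 - 4*(-5) y + (4*(-10)*(-5) - (-10)^2)
       = y^3 + (10) y^2 + (20) y + (100).
Simplifying: h(y) = y^3 + 10*y^2 + 20*y + 100.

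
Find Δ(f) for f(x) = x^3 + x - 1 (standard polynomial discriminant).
Δ = -31

For a depressed cubic x^3 + p x + q the discriminant is Δ = -4 p^3 - 27 q^2 = -4*(1)^3 - 27*(-1)^2 = -4 - 27 = -31.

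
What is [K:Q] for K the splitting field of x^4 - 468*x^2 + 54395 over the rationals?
[K:Q] = 4

f factors as (x^2 - 253)(x^2 - 215); the splitting field is K = Q(sqrt(253), sqrt(215)). Since 253, 215, and 54395 are all non-squares in Q, the three subfields Q(sqrt(253)), Q(sqrt(215)), Q(sqrt(54395)) are distinct degree-2 extensions, so [K:Q] = 4 (Klein four Galois group).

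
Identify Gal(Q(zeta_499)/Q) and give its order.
|Gal(Q(zeta_499)/Q)| = phi(499) = 498; group ≅ (Z/499Z)^* ≅ Z/498Z

The n-th cyclotomic polynomial Φ_499(x) is the minimal polynomial of zeta_499 over Q and has degree phi(499) = 498. So Q(zeta_499) is a degree-498 Galois extension with Galois group (Z/499Z)^*. (Z/499Z)^* is cyclic since 499 is an odd prime power (or 4). Hence Gal(Q(zeta_499)/Q) ≅ Z/498Z.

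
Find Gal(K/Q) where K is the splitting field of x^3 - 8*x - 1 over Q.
Gal(K/Q) = S_3 (symmetric group of order 6)

Compute the discriminant of x^3 + (0)*x^2 + (-8)*x + (-1): Δ = 2021. Since Δ is not a rational square, the Galois group is not contained in A_3; it must be the full S_3 (irreducibility of the cubic rules out anything smaller).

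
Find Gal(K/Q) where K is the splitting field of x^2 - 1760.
Gal(K/Q) = Z/2Z (cyclic of order 2)

x^2 - 1760 is irreducible over Q since 1760 is not a rational square. The splitting field Q(sqrt(1760)) has degree 2 over Q, and its unique nontrivial automorphism is sqrt(1760) ↦ -sqrt(1760). Hence Gal(Q(sqrt(1760))/Q) = Z/2Z.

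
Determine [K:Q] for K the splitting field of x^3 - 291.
[K:Q] = 6

x^3 - 291 has one real root r = 291^(1/3) and two complex roots r*zeta_3, r*zeta_3^2 where zeta_3 = e^(2*pi*i/3). The splitting field is Q(r, zeta_3). [Q(r):Q] = 3 and [Q(zeta_3):Q] = 2 with gcd = 1, so [Q(r, zeta_3):Q] = 3 * 2 = 6.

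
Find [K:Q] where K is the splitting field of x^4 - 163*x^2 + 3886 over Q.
[K:Q] = 4

f factors as (x^2 - 134)(x^2 - 29); the splitting field is K = Q(sqrt(134), sqrt(29)). Since 134, 29, and 3886 are all non-squares in Q, the three subfields Q(sqrt(134)), Q(sqrt(29)), Q(sqrt(3886)) are distinct degree-2 extensions, so [K:Q] = 4 (Klein four Galois group).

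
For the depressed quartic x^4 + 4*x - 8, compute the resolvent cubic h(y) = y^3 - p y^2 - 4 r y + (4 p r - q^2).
h(y) = y^3 + 32*y - 16

Identify coefficients: p = 0, q = 4, r = -8.
Plug into h(y) = y^3 - p y^2 - 4 r y + (4 p r - q^2):
  h(y) = y^3 - (0) y^2 - 4*(-8) y + (4*(0)*(-8) - (4)^2)
       = y^3 + (0) y^2 + (32) y + (-16).
Simplifying: h(y) = y^3 + 32*y - 16.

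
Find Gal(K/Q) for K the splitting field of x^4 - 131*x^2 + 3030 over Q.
Gal(K/Q) = V_4 (Klein four-group, Z/2Z × Z/2Z)

f factors as (x^2 - 101)(x^2 - 30), so the splitting field is K = Q(sqrt(101), sqrt(30)). The elements 101, 30, 3030 are all non-squares in Q, so sqrt(101) and sqrt(30) generate independent quadratic extensions. Thus [K:Q] = 4 and Gal(K/Q) is generated by the two order-2 automorphisms sqrt(101) ↦ -sqrt(101) and sqrt(30) ↦ -sqrt(30), giving V_4.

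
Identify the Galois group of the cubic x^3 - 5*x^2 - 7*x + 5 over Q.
Gal(K/Q) = S_3 (symmetric group of order 6)

Compute the discriminant of x^3 + (-5)*x^2 + (-7)*x + (5): Δ = 7572. Since Δ is not a rational square, the Galois group is not contained in A_3; it must be the full S_3 (irreducibility of the cubic rules out anything smaller).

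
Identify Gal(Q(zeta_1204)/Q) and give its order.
|Gal(Q(zeta_1204)/Q)| = phi(1204) = 504; group ≅ (Z/1204Z)^* ≅ Z/2Z × Z/6Z × Z/42Z

The n-th cyclotomic polynomial Φ_1204(x) is the minimal polynomial of zeta_1204 over Q and has degree phi(1204) = 504. So Q(zeta_1204) is a degree-504 Galois extension with Galois group (Z/1204Z)^*. By CRT, (Z/1204Z)^* ≅ (Z/4Z)^* × (Z/7Z)^* × (Z/43Z)^*. Each prime-power unit group is (Z/4Z)^* ≅ Z/2Z; (Z/7Z)^* ≅ Z/6Z; (Z/43Z)^* ≅ Z/42Z. Hence Gal(Q(zeta_1204)/Q) ≅ Z/2Z × Z/6Z × Z/42Z.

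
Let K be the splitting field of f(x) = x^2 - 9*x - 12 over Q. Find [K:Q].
[K:Q] = 2

The discriminant of x^2 + (-9)*x + (-12) is b^2 - 4c = 81 - (-48) = 129. Since 129 is not a perfect square in Q, the polynomial is irreducible over Q. Its two roots generate a degree-2 extension, so [K:Q] = 2.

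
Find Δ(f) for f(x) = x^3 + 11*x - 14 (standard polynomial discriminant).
Δ = -10616

For a depressed cubic x^3 + p x + q the discriminant is Δ = -4 p^3 - 27 q^2 = -4*(11)^3 - 27*(-14)^2 = -5324 - 5292 = -10616.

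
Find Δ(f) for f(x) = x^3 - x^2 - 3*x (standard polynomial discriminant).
Δ = 117

For x^3 + a x^2 + b x + c the discriminant is Δ = 18 a b c - 4 a^3 c + a^2 b^2 - 4 b^3 - 27 c^2.
Plug a = -1, b = -3, c = 0:
  18*(-1)*(-3)*(0) - 4*(-1)^3*(0) + (-1)^2*(-3)^2 - 4*(-3)^3 - 27*(0)^2
  = 0 + (0) + 9 + (108) + (0)
  = 117.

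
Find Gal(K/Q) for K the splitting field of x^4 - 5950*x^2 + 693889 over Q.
Gal(K/Q) = Z/2Z (cyclic of order 2)

f factors as (x^2 - 119)(x^2 - 5831), so the splitting field is K = Q(sqrt(119), sqrt(5831)). The squarefree part of 119 is 119 and the squarefree part of 5831 is also 119, so sqrt(119) and sqrt(5831) are both rational multiples of sqrt(119). Hence Q(sqrt(119)) = Q(sqrt(5831)) = Q(sqrt(119)), and the splitting field collapses to a single degree-2 extension with Galois group Z/2Z.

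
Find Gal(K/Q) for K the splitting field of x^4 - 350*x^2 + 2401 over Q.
Gal(K/Q) = Z/2Z (cyclic of order 2)

f factors as (x^2 - 343)(x^2 - 7), so the splitting field is K = Q(sqrt(343), sqrt(7)). The squarefree part of 343 is 7 and the squarefree part of 7 is also 7, so sqrt(343) and sqrt(7) are both rational multiples of sqrt(7). Hence Q(sqrt(343)) = Q(sqrt(7)) = Q(sqrt(7)), and the splitting field collapses to a single degree-2 extension with Galois group Z/2Z.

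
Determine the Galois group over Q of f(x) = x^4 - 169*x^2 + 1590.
Gal(K/Q) = V_4 (Klein four-group, Z/2Z × Z/2Z)

f factors as (x^2 - 10)(x^2 - 159), so the splitting field is K = Q(sqrt(10), sqrt(159)). The elements 10, 159, 1590 are all non-squares in Q, so sqrt(10) and sqrt(159) generate independent quadratic extensions. Thus [K:Q] = 4 and Gal(K/Q) is generated by the two order-2 automorphisms sqrt(10) ↦ -sqrt(10) and sqrt(159) ↦ -sqrt(159), giving V_4.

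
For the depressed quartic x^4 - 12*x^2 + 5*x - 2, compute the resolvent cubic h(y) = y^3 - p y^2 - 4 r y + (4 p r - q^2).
h(y) = y^3 + 12*y^2 + 8*y + 71

Identify coefficients: p = -12, q = 5, r = -2.
Plug into h(y) = y^3 - p y^2 - 4 r y + (4 p r - q^2):
  h(y) = y^3 - (-12) y^2 - 4*(-2) y + (4*(-12)*(-2) - (5)^2)
       = y^3 + (12) y^2 + (8) y + (71).
Simplifying: h(y) = y^3 + 12*y^2 + 8*y + 71.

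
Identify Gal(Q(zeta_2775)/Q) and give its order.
|Gal(Q(zeta_2775)/Q)| = phi(2775) = 1440; group ≅ (Z/2775Z)^* ≅ Z/2Z × Z/20Z × Z/36Z

The n-th cyclotomic polynomial Φ_2775(x) is the minimal polynomial of zeta_2775 over Q and has degree phi(2775) = 1440. So Q(zeta_2775) is a degree-1440 Galois extension with Galois group (Z/2775Z)^*. By CRT, (Z/2775Z)^* ≅ (Z/3Z)^* × (Z/25Z)^* × (Z/37Z)^*. Each prime-power unit group is (Z/3Z)^* ≅ Z/2Z; (Z/25Z)^* ≅ Z/20Z; (Z/37Z)^* ≅ Z/36Z. Hence Gal(Q(zeta_2775)/Q) ≅ Z/2Z × Z/20Z × Z/36Z.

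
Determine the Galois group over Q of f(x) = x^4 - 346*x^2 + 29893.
Gal(K/Q) = V_4 (Klein four-group, Z/2Z × Z/2Z)

f factors as (x^2 - 167)(x^2 - 179), so the splitting field is K = Q(sqrt(167), sqrt(179)). The elements 167, 179, 29893 are all non-squares in Q, so sqrt(167) and sqrt(179) generate independent quadratic extensions. Thus [K:Q] = 4 and Gal(K/Q) is generated by the two order-2 automorphisms sqrt(167) ↦ -sqrt(167) and sqrt(179) ↦ -sqrt(179), giving V_4.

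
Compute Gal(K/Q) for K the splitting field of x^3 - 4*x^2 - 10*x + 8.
Gal(K/Q) = S_3 (symmetric group of order 6)

Compute the discriminant of x^3 + (-4)*x^2 + (-10)*x + (8): Δ = 11680. Since Δ is not a rational square, the Galois group is not contained in A_3; it must be the full S_3 (irreducibility of the cubic rules out anything smaller).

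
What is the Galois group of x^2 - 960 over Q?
Gal(K/Q) = Z/2Z (cyclic of order 2)

x^2 - 960 is irreducible over Q since 960 is not a rational square. The splitting field Q(sqrt(960)) has degree 2 over Q, and its unique nontrivial automorphism is sqrt(960) ↦ -sqrt(960). Hence Gal(Q(sqrt(960))/Q) = Z/2Z.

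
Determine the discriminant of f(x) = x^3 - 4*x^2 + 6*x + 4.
Δ = -1424

For x^3 + a x^2 + b x + c the discriminant is Δ = 18 a b c - 4 a^3 c + a^2 b^2 - 4 b^3 - 27 c^2.
Plug a = -4, b = 6, c = 4:
  18*(-4)*(6)*(4) - 4*(-4)^3*(4) + (-4)^2*(6)^2 - 4*(6)^3 - 27*(4)^2
  = -1728 + (1024) + 576 + (-864) + (-432)
  = -1424.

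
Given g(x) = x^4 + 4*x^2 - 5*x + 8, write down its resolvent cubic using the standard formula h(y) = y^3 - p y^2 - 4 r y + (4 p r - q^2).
h(y) = y^3 - 4*y^2 - 32*y + 103

Identify coefficients: p = 4, q = -5, r = 8.
Plug into h(y) = y^3 - p y^2 - 4 r y + (4 p r - q^2):
  h(y) = y^3 - (4) y^2 - 4*(8) y + (4*(4)*(8) - (-5)^2)
       = y^3 + (-4) y^2 + (-32) y + (103).
Simplifying: h(y) = y^3 - 4*y^2 - 32*y + 103.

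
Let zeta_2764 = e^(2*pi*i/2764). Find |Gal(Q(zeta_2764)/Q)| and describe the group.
|Gal(Q(zeta_2764)/Q)| = phi(2764) = 1380; group ≅ (Z/2764Z)^* ≅ Z/2Z × Z/690Z

The n-th cyclotomic polynomial Φ_2764(x) is the minimal polynomial of zeta_2764 over Q and has degree phi(2764) = 1380. So Q(zeta_2764) is a degree-1380 Galois extension with Galois group (Z/2764Z)^*. By CRT, (Z/2764Z)^* ≅ (Z/4Z)^* × (Z/691Z)^*. Each prime-power unit group is (Z/4Z)^* ≅ Z/2Z; (Z/691Z)^* ≅ Z/690Z. Hence Gal(Q(zeta_2764)/Q) ≅ Z/2Z × Z/690Z.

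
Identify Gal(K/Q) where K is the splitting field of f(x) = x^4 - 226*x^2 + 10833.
Gal(K/Q) = V_4 (Klein four-group, Z/2Z × Z/2Z)

f factors as (x^2 - 69)(x^2 - 157), so the splitting field is K = Q(sqrt(69), sqrt(157)). The elements 69, 157, 10833 are all non-squares in Q, so sqrt(69) and sqrt(157) generate independent quadratic extensions. Thus [K:Q] = 4 and Gal(K/Q) is generated by the two order-2 automorphisms sqrt(69) ↦ -sqrt(69) and sqrt(157) ↦ -sqrt(157), giving V_4.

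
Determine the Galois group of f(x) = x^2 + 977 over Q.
Gal(K/Q) = Z/2Z (cyclic of order 2)

x^2 + 977 is irreducible over Q since -977 is not a rational square. The splitting field Q(sqrt(-977)) has degree 2 over Q, and its unique nontrivial automorphism is sqrt(-977) ↦ -sqrt(-977). Hence Gal(Q(sqrt(-977))/Q) = Z/2Z.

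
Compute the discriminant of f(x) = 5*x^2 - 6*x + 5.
Δ = -64

For a quadratic a x^2 + b x + c the discriminant is Δ = b^2 - 4ac = (-6)^2 - 4*(5)*(5) = 36 - (100) = -64.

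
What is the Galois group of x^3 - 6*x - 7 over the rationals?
Gal(K/Q) = S_3 (symmetric group of order 6)

Compute the discriminant of x^3 + (0)*x^2 + (-6)*x + (-7): Δ = -459. Since Δ is not a rational square, the Galois group is not contained in A_3; it must be the full S_3 (irreducibility of the cubic rules out anything smaller).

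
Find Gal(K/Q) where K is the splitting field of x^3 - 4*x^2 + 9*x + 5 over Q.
Gal(K/Q) = S_3 (symmetric group of order 6)

Compute the discriminant of x^3 + (-4)*x^2 + (9)*x + (5): Δ = -4255. Since Δ is not a rational square, the Galois group is not contained in A_3; it must be the full S_3 (irreducibility of the cubic rules out anything smaller).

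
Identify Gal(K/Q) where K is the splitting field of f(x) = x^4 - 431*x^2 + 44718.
Gal(K/Q) = V_4 (Klein four-group, Z/2Z × Z/2Z)

f factors as (x^2 - 257)(x^2 - 174), so the splitting field is K = Q(sqrt(257), sqrt(174)). The elements 257, 174, 44718 are all non-squares in Q, so sqrt(257) and sqrt(174) generate independent quadratic extensions. Thus [K:Q] = 4 and Gal(K/Q) is generated by the two order-2 automorphisms sqrt(257) ↦ -sqrt(257) and sqrt(174) ↦ -sqrt(174), giving V_4.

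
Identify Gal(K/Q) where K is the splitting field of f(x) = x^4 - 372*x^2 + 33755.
Gal(K/Q) = V_4 (Klein four-group, Z/2Z × Z/2Z)

f factors as (x^2 - 215)(x^2 - 157), so the splitting field is K = Q(sqrt(215), sqrt(157)). The elements 215, 157, 33755 are all non-squares in Q, so sqrt(215) and sqrt(157) generate independent quadratic extensions. Thus [K:Q] = 4 and Gal(K/Q) is generated by the two order-2 automorphisms sqrt(215) ↦ -sqrt(215) and sqrt(157) ↦ -sqrt(157), giving V_4.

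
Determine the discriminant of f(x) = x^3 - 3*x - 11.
Δ = -3159

For a depressed cubic x^3 + p x + q the discriminant is Δ = -4 p^3 - 27 q^2 = -4*(-3)^3 - 27*(-11)^2 = 108 - 3267 = -3159.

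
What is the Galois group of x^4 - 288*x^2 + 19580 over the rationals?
Gal(K/Q) = V_4 (Klein four-group, Z/2Z × Z/2Z)

f factors as (x^2 - 178)(x^2 - 110), so the splitting field is K = Q(sqrt(178), sqrt(110)). The elements 178, 110, 19580 are all non-squares in Q, so sqrt(178) and sqrt(110) generate independent quadratic extensions. Thus [K:Q] = 4 and Gal(K/Q) is generated by the two order-2 automorphisms sqrt(178) ↦ -sqrt(178) and sqrt(110) ↦ -sqrt(110), giving V_4.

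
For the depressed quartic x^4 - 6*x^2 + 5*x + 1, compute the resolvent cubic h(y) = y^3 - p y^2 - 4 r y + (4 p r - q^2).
h(y) = y^3 + 6*y^2 - 4*y - 49

Identify coefficients: p = -6, q = 5, r = 1.
Plug into h(y) = y^3 - p y^2 - 4 r y + (4 p r - q^2):
  h(y) = y^3 - (-6) y^2 - 4*(1) y + (4*(-6)*(1) - (5)^2)
       = y^3 + (6) y^2 + (-4) y + (-49).
Simplifying: h(y) = y^3 + 6*y^2 - 4*y - 49.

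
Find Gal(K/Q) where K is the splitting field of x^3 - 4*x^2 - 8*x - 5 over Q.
Gal(K/Q) = S_3 (symmetric group of order 6)

Compute the discriminant of x^3 + (-4)*x^2 + (-8)*x + (-5): Δ = -1763. Since Δ is not a rational square, the Galois group is not contained in A_3; it must be the full S_3 (irreducibility of the cubic rules out anything smaller).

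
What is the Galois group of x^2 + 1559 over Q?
Gal(K/Q) = Z/2Z (cyclic of order 2)

x^2 + 1559 is irreducible over Q since -1559 is not a rational square. The splitting field Q(sqrt(-1559)) has degree 2 over Q, and its unique nontrivial automorphism is sqrt(-1559) ↦ -sqrt(-1559). Hence Gal(Q(sqrt(-1559))/Q) = Z/2Z.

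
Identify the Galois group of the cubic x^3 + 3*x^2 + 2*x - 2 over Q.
Gal(K/Q) = S_3 (symmetric group of order 6)

Compute the discriminant of x^3 + (3)*x^2 + (2)*x + (-2): Δ = -104. Since Δ is not a rational square, the Galois group is not contained in A_3; it must be the full S_3 (irreducibility of the cubic rules out anything smaller).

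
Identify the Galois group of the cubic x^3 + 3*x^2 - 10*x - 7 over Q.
Gal(K/Q) = S_3 (symmetric group of order 6)

Compute the discriminant of x^3 + (3)*x^2 + (-10)*x + (-7): Δ = 8113. Since Δ is not a rational square, the Galois group is not contained in A_3; it must be the full S_3 (irreducibility of the cubic rules out anything smaller).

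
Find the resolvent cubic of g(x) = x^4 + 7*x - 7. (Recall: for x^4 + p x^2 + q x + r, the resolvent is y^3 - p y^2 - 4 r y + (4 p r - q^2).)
h(y) = y^3 + 28*y - 49

Identify coefficients: p = 0, q = 7, r = -7.
Plug into h(y) = y^3 - p y^2 - 4 r y + (4 p r - q^2):
  h(y) = y^3 - (0) y^2 - 4*(-7) y + (4*(0)*(-7) - (7)^2)
       = y^3 + (0) y^2 + (28) y + (-49).
Simplifying: h(y) = y^3 + 28*y - 49.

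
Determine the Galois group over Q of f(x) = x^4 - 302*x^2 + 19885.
Gal(K/Q) = V_4 (Klein four-group, Z/2Z × Z/2Z)

f factors as (x^2 - 205)(x^2 - 97), so the splitting field is K = Q(sqrt(205), sqrt(97)). The elements 205, 97, 19885 are all non-squares in Q, so sqrt(205) and sqrt(97) generate independent quadratic extensions. Thus [K:Q] = 4 and Gal(K/Q) is generated by the two order-2 automorphisms sqrt(205) ↦ -sqrt(205) and sqrt(97) ↦ -sqrt(97), giving V_4.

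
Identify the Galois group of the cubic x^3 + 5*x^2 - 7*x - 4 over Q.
Gal(K/Q) = S_3 (symmetric group of order 6)

Compute the discriminant of x^3 + (5)*x^2 + (-7)*x + (-4): Δ = 6685. Since Δ is not a rational square, the Galois group is not contained in A_3; it must be the full S_3 (irreducibility of the cubic rules out anything smaller).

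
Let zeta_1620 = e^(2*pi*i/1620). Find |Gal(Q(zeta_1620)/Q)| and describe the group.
|Gal(Q(zeta_1620)/Q)| = phi(1620) = 432; group ≅ (Z/1620Z)^* ≅ Z/2Z × Z/4Z × Z/54Z

The n-th cyclotomic polynomial Φ_1620(x) is the minimal polynomial of zeta_1620 over Q and has degree phi(1620) = 432. So Q(zeta_1620) is a degree-432 Galois extension with Galois group (Z/1620Z)^*. By CRT, (Z/1620Z)^* ≅ (Z/4Z)^* × (Z/81Z)^* × (Z/5Z)^*. Each prime-power unit group is (Z/4Z)^* ≅ Z/2Z; (Z/81Z)^* ≅ Z/54Z; (Z/5Z)^* ≅ Z/4Z. Hence Gal(Q(zeta_1620)/Q) ≅ Z/2Z × Z/4Z × Z/54Z.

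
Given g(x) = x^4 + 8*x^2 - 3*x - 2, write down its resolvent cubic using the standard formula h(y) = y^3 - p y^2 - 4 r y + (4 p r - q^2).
h(y) = y^3 - 8*y^2 + 8*y - 73

Identify coefficients: p = 8, q = -3, r = -2.
Plug into h(y) = y^3 - p y^2 - 4 r y + (4 p r - q^2):
  h(y) = y^3 - (8) y^2 - 4*(-2) y + (4*(8)*(-2) - (-3)^2)
       = y^3 + (-8) y^2 + (8) y + (-73).
Simplifying: h(y) = y^3 - 8*y^2 + 8*y - 73.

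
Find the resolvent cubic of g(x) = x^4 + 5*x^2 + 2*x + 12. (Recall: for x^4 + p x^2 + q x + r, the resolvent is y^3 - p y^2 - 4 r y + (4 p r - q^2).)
h(y) = y^3 - 5*y^2 - 48*y + 236

Identify coefficients: p = 5, q = 2, r = 12.
Plug into h(y) = y^3 - p y^2 - 4 r y + (4 p r - q^2):
  h(y) = y^3 - (5) y^2 - 4*(12) y + (4*(5)*(12) - (2)^2)
       = y^3 + (-5) y^2 + (-48) y + (236).
Simplifying: h(y) = y^3 - 5*y^2 - 48*y + 236.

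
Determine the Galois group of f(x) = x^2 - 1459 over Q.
Gal(K/Q) = Z/2Z (cyclic of order 2)

x^2 - 1459 is irreducible over Q since 1459 is not a rational square. The splitting field Q(sqrt(1459)) has degree 2 over Q, and its unique nontrivial automorphism is sqrt(1459) ↦ -sqrt(1459). Hence Gal(Q(sqrt(1459))/Q) = Z/2Z.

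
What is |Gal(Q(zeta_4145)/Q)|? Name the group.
|Gal(Q(zeta_4145)/Q)| = phi(4145) = 3312; group ≅ (Z/4145Z)^* ≅ Z/4Z × Z/828Z

The n-th cyclotomic polynomial Φ_4145(x) is the minimal polynomial of zeta_4145 over Q and has degree phi(4145) = 3312. So Q(zeta_4145) is a degree-3312 Galois extension with Galois group (Z/4145Z)^*. By CRT, (Z/4145Z)^* ≅ (Z/5Z)^* × (Z/829Z)^*. Each prime-power unit group is (Z/5Z)^* ≅ Z/4Z; (Z/829Z)^* ≅ Z/828Z. Hence Gal(Q(zeta_4145)/Q) ≅ Z/4Z × Z/828Z.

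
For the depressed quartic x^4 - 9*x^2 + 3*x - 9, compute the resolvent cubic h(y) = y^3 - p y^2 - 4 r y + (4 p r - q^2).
h(y) = y^3 + 9*y^2 + 36*y + 315

Identify coefficients: p = -9, q = 3, r = -9.
Plug into h(y) = y^3 - p y^2 - 4 r y + (4 p r - q^2):
  h(y) = y^3 - (-9) y^2 - 4*(-9) y + (4*(-9)*(-9) - (3)^2)
       = y^3 + (9) y^2 + (36) y + (315).
Simplifying: h(y) = y^3 + 9*y^2 + 36*y + 315.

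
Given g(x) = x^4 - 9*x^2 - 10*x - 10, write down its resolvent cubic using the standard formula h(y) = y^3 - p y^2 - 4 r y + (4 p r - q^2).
h(y) = y^3 + 9*y^2 + 40*y + 260

Identify coefficients: p = -9, q = -10, r = -10.
Plug into h(y) = y^3 - p y^2 - 4 r y + (4 p r - q^2):
  h(y) = y^3 - (-9) y^2 - 4*(-10) y + (4*(-9)*(-10) - (-10)^2)
       = y^3 + (9) y^2 + (40) y + (260).
Simplifying: h(y) = y^3 + 9*y^2 + 40*y + 260.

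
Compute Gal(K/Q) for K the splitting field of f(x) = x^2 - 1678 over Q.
Gal(K/Q) = Z/2Z (cyclic of order 2)

x^2 - 1678 is irreducible over Q since 1678 is not a rational square. The splitting field Q(sqrt(1678)) has degree 2 over Q, and its unique nontrivial automorphism is sqrt(1678) ↦ -sqrt(1678). Hence Gal(Q(sqrt(1678))/Q) = Z/2Z.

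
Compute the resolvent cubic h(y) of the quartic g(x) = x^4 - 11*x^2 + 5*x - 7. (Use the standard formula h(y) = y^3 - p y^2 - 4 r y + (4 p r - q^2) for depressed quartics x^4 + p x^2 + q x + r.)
h(y) = y^3 + 11*y^2 + 28*y + 283

Identify coefficients: p = -11, q = 5, r = -7.
Plug into h(y) = y^3 - p y^2 - 4 r y + (4 p r - q^2):
  h(y) = y^3 - (-11) y^2 - 4*(-7) y + (4*(-11)*(-7) - (5)^2)
       = y^3 + (11) y^2 + (28) y + (283).
Simplifying: h(y) = y^3 + 11*y^2 + 28*y + 283.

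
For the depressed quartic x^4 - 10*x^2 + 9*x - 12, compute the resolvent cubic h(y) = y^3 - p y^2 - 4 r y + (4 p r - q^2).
h(y) = y^3 + 10*y^2 + 48*y + 399

Identify coefficients: p = -10, q = 9, r = -12.
Plug into h(y) = y^3 - p y^2 - 4 r y + (4 p r - q^2):
  h(y) = y^3 - (-10) y^2 - 4*(-12) y + (4*(-10)*(-12) - (9)^2)
       = y^3 + (10) y^2 + (48) y + (399).
Simplifying: h(y) = y^3 + 10*y^2 + 48*y + 399.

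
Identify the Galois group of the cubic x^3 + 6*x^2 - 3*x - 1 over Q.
Gal(K/Q) = S_3 (symmetric group of order 6)

Compute the discriminant of x^3 + (6)*x^2 + (-3)*x + (-1): Δ = 1593. Since Δ is not a rational square, the Galois group is not contained in A_3; it must be the full S_3 (irreducibility of the cubic rules out anything smaller).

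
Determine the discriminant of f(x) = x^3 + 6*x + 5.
Δ = -1539

For a depressed cubic x^3 + p x + q the discriminant is Δ = -4 p^3 - 27 q^2 = -4*(6)^3 - 27*(5)^2 = -864 - 675 = -1539.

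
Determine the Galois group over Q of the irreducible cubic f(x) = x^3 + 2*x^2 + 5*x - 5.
Gal(K/Q) = S_3 (symmetric group of order 6)

Compute the discriminant of x^3 + (2)*x^2 + (5)*x + (-5): Δ = -1815. Since Δ is not a rational square, the Galois group is not contained in A_3; it must be the full S_3 (irreducibility of the cubic rules out anything smaller).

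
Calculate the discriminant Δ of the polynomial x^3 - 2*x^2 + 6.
Δ = -780

For x^3 + a x^2 + b x + c the discriminant is Δ = 18 a b c - 4 a^3 c + a^2 b^2 - 4 b^3 - 27 c^2.
Plug a = -2, b = 0, c = 6:
  18*(-2)*(0)*(6) - 4*(-2)^3*(6) + (-2)^2*(0)^2 - 4*(0)^3 - 27*(6)^2
  = 0 + (192) + 0 + (0) + (-972)
  = -780.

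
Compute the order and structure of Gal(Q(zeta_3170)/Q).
|Gal(Q(zeta_3170)/Q)| = phi(3170) = 1264; group ≅ (Z/3170Z)^* ≅ Z/4Z × Z/316Z

The n-th cyclotomic polynomial Φ_3170(x) is the minimal polynomial of zeta_3170 over Q and has degree phi(3170) = 1264. So Q(zeta_3170) is a degree-1264 Galois extension with Galois group (Z/3170Z)^*. By CRT, (Z/3170Z)^* ≅ (Z/2Z)^* × (Z/5Z)^* × (Z/317Z)^*. Each prime-power unit group is (Z/2Z)^* ≅ trivial group (order 1); (Z/5Z)^* ≅ Z/4Z; (Z/317Z)^* ≅ Z/316Z. Hence Gal(Q(zeta_3170)/Q) ≅ Z/4Z × Z/316Z.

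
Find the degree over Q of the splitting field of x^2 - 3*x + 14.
[K:Q] = 2

The discriminant of x^2 + (-3)*x + (14) is b^2 - 4c = 9 - (56) = -47. Since -47 is not a perfect square in Q, the polynomial is irreducible over Q. Its two roots generate a degree-2 extension, so [K:Q] = 2.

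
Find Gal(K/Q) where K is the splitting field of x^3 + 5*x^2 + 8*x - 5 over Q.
Gal(K/Q) = S_3 (symmetric group of order 6)

Compute the discriminant of x^3 + (5)*x^2 + (8)*x + (-5): Δ = -2223. Since Δ is not a rational square, the Galois group is not contained in A_3; it must be the full S_3 (irreducibility of the cubic rules out anything smaller).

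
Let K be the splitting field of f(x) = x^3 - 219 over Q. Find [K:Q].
[K:Q] = 6

x^3 - 219 has one real root r = 219^(1/3) and two complex roots r*zeta_3, r*zeta_3^2 where zeta_3 = e^(2*pi*i/3). The splitting field is Q(r, zeta_3). [Q(r):Q] = 3 and [Q(zeta_3):Q] = 2 with gcd = 1, so [Q(r, zeta_3):Q] = 3 * 2 = 6.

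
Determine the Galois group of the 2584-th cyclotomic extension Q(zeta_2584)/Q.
|Gal(Q(zeta_2584)/Q)| = phi(2584) = 1152; group ≅ (Z/2584Z)^* ≅ Z/2Z × Z/2Z × Z/16Z × Z/18Z

The n-th cyclotomic polynomial Φ_2584(x) is the minimal polynomial of zeta_2584 over Q and has degree phi(2584) = 1152. So Q(zeta_2584) is a degree-1152 Galois extension with Galois group (Z/2584Z)^*. By CRT, (Z/2584Z)^* ≅ (Z/8Z)^* × (Z/17Z)^* × (Z/19Z)^*. Each prime-power unit group is (Z/8Z)^* ≅ Z/2Z × Z/2Z; (Z/17Z)^* ≅ Z/16Z; (Z/19Z)^* ≅ Z/18Z. Hence Gal(Q(zeta_2584)/Q) ≅ Z/2Z × Z/2Z × Z/16Z × Z/18Z.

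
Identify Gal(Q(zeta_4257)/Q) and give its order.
|Gal(Q(zeta_4257)/Q)| = phi(4257) = 2520; group ≅ (Z/4257Z)^* ≅ Z/6Z × Z/10Z × Z/42Z

The n-th cyclotomic polynomial Φ_4257(x) is the minimal polynomial of zeta_4257 over Q and has degree phi(4257) = 2520. So Q(zeta_4257) is a degree-2520 Galois extension with Galois group (Z/4257Z)^*. By CRT, (Z/4257Z)^* ≅ (Z/9Z)^* × (Z/11Z)^* × (Z/43Z)^*. Each prime-power unit group is (Z/9Z)^* ≅ Z/6Z; (Z/11Z)^* ≅ Z/10Z; (Z/43Z)^* ≅ Z/42Z. Hence Gal(Q(zeta_4257)/Q) ≅ Z/6Z × Z/10Z × Z/42Z.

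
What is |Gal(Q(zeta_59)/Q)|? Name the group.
|Gal(Q(zeta_59)/Q)| = phi(59) = 58; group ≅ (Z/59Z)^* ≅ Z/58Z

The n-th cyclotomic polynomial Φ_59(x) is the minimal polynomial of zeta_59 over Q and has degree phi(59) = 58. So Q(zeta_59) is a degree-58 Galois extension with Galois group (Z/59Z)^*. (Z/59Z)^* is cyclic since 59 is an odd prime power (or 4). Hence Gal(Q(zeta_59)/Q) ≅ Z/58Z.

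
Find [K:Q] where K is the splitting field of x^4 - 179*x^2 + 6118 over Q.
[K:Q] = 4

f factors as (x^2 - 46)(x^2 - 133); the splitting field is K = Q(sqrt(46), sqrt(133)). Since 46, 133, and 6118 are all non-squares in Q, the three subfields Q(sqrt(46)), Q(sqrt(133)), Q(sqrt(6118)) are distinct degree-2 extensions, so [K:Q] = 4 (Klein four Galois group).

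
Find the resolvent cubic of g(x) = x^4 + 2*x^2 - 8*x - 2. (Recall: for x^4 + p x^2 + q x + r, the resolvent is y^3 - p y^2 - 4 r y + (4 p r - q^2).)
h(y) = y^3 - 2*y^2 + 8*y - 80

Identify coefficients: p = 2, q = -8, r = -2.
Plug into h(y) = y^3 - p y^2 - 4 r y + (4 p r - q^2):
  h(y) = y^3 - (2) y^2 - 4*(-2) y + (4*(2)*(-2) - (-8)^2)
       = y^3 + (-2) y^2 + (8) y + (-80).
Simplifying: h(y) = y^3 - 2*y^2 + 8*y - 80.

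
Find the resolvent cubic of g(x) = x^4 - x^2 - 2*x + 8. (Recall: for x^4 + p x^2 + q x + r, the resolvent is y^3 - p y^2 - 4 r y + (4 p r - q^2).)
h(y) = y^3 + y^2 - 32*y - 36

Identify coefficients: p = -1, q = -2, r = 8.
Plug into h(y) = y^3 - p y^2 - 4 r y + (4 p r - q^2):
  h(y) = y^3 - (-1) y^2 - 4*(8) y + (4*(-1)*(8) - (-2)^2)
       = y^3 + (1) y^2 + (-32) y + (-36).
Simplifying: h(y) = y^3 + y^2 - 32*y - 36.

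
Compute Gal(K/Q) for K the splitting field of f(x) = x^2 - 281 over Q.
Gal(K/Q) = Z/2Z (cyclic of order 2)

x^2 - 281 is irreducible over Q since 281 is not a rational square. The splitting field Q(sqrt(281)) has degree 2 over Q, and its unique nontrivial automorphism is sqrt(281) ↦ -sqrt(281). Hence Gal(Q(sqrt(281))/Q) = Z/2Z.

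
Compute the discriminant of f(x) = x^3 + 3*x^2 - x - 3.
Δ = 256

For x^3 + a x^2 + b x + c the discriminant is Δ = 18 a b c - 4 a^3 c + a^2 b^2 - 4 b^3 - 27 c^2.
Plug a = 3, b = -1, c = -3:
  18*(3)*(-1)*(-3) - 4*(3)^3*(-3) + (3)^2*(-1)^2 - 4*(-1)^3 - 27*(-3)^2
  = 162 + (324) + 9 + (4) + (-243)
  = 256.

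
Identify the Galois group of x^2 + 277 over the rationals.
Gal(K/Q) = Z/2Z (cyclic of order 2)

x^2 + 277 is irreducible over Q since -277 is not a rational square. The splitting field Q(sqrt(-277)) has degree 2 over Q, and its unique nontrivial automorphism is sqrt(-277) ↦ -sqrt(-277). Hence Gal(Q(sqrt(-277))/Q) = Z/2Z.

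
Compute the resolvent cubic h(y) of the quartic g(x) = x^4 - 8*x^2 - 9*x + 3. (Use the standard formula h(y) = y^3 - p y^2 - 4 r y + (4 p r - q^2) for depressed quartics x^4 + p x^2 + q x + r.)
h(y) = y^3 + 8*y^2 - 12*y - 177

Identify coefficients: p = -8, q = -9, r = 3.
Plug into h(y) = y^3 - p y^2 - 4 r y + (4 p r - q^2):
  h(y) = y^3 - (-8) y^2 - 4*(3) y + (4*(-8)*(3) - (-9)^2)
       = y^3 + (8) y^2 + (-12) y + (-177).
Simplifying: h(y) = y^3 + 8*y^2 - 12*y - 177.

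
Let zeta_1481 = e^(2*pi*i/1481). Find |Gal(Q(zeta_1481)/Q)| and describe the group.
|Gal(Q(zeta_1481)/Q)| = phi(1481) = 1480; group ≅ (Z/1481Z)^* ≅ Z/1480Z

The n-th cyclotomic polynomial Φ_1481(x) is the minimal polynomial of zeta_1481 over Q and has degree phi(1481) = 1480. So Q(zeta_1481) is a degree-1480 Galois extension with Galois group (Z/1481Z)^*. (Z/1481Z)^* is cyclic since 1481 is an odd prime power (or 4). Hence Gal(Q(zeta_1481)/Q) ≅ Z/1480Z.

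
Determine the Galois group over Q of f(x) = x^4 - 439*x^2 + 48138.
Gal(K/Q) = V_4 (Klein four-group, Z/2Z × Z/2Z)

f factors as (x^2 - 226)(x^2 - 213), so the splitting field is K = Q(sqrt(226), sqrt(213)). The elements 226, 213, 48138 are all non-squares in Q, so sqrt(226) and sqrt(213) generate independent quadratic extensions. Thus [K:Q] = 4 and Gal(K/Q) is generated by the two order-2 automorphisms sqrt(226) ↦ -sqrt(226) and sqrt(213) ↦ -sqrt(213), giving V_4.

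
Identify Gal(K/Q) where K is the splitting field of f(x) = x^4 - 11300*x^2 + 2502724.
Gal(K/Q) = Z/2Z (cyclic of order 2)

f factors as (x^2 - 226)(x^2 - 11074), so the splitting field is K = Q(sqrt(226), sqrt(11074)). The squarefree part of 226 is 226 and the squarefree part of 11074 is also 226, so sqrt(226) and sqrt(11074) are both rational multiples of sqrt(226). Hence Q(sqrt(226)) = Q(sqrt(11074)) = Q(sqrt(226)), and the splitting field collapses to a single degree-2 extension with Galois group Z/2Z.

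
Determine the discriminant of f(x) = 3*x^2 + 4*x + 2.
Δ = -8

For a quadratic a x^2 + b x + c the discriminant is Δ = b^2 - 4ac = (4)^2 - 4*(3)*(2) = 16 - (24) = -8.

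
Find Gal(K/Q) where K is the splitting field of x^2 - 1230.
Gal(K/Q) = Z/2Z (cyclic of order 2)

x^2 - 1230 is irreducible over Q since 1230 is not a rational square. The splitting field Q(sqrt(1230)) has degree 2 over Q, and its unique nontrivial automorphism is sqrt(1230) ↦ -sqrt(1230). Hence Gal(Q(sqrt(1230))/Q) = Z/2Z.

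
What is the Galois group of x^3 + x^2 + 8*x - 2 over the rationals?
Gal(K/Q) = S_3 (symmetric group of order 6)

Compute the discriminant of x^3 + (1)*x^2 + (8)*x + (-2): Δ = -2372. Since Δ is not a rational square, the Galois group is not contained in A_3; it must be the full S_3 (irreducibility of the cubic rules out anything smaller).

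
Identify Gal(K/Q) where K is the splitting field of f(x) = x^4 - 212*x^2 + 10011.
Gal(K/Q) = V_4 (Klein four-group, Z/2Z × Z/2Z)

f factors as (x^2 - 71)(x^2 - 141), so the splitting field is K = Q(sqrt(71), sqrt(141)). The elements 71, 141, 10011 are all non-squares in Q, so sqrt(71) and sqrt(141) generate independent quadratic extensions. Thus [K:Q] = 4 and Gal(K/Q) is generated by the two order-2 automorphisms sqrt(71) ↦ -sqrt(71) and sqrt(141) ↦ -sqrt(141), giving V_4.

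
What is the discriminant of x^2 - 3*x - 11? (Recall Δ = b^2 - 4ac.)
Δ = 53

For a quadratic a x^2 + b x + c the discriminant is Δ = b^2 - 4ac = (-3)^2 - 4*(1)*(-11) = 9 - (-44) = 53.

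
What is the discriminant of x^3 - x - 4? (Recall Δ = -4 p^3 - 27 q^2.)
Δ = -428

For a depressed cubic x^3 + p x + q the discriminant is Δ = -4 p^3 - 27 q^2 = -4*(-1)^3 - 27*(-4)^2 = 4 - 432 = -428.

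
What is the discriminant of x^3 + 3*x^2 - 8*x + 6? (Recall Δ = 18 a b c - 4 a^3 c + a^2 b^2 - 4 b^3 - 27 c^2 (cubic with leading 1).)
Δ = -1588

For x^3 + a x^2 + b x + c the discriminant is Δ = 18 a b c - 4 a^3 c + a^2 b^2 - 4 b^3 - 27 c^2.
Plug a = 3, b = -8, c = 6:
  18*(3)*(-8)*(6) - 4*(3)^3*(6) + (3)^2*(-8)^2 - 4*(-8)^3 - 27*(6)^2
  = -2592 + (-648) + 576 + (2048) + (-972)
  = -1588.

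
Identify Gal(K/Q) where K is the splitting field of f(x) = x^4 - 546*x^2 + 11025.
Gal(K/Q) = Z/2Z (cyclic of order 2)

f factors as (x^2 - 21)(x^2 - 525), so the splitting field is K = Q(sqrt(21), sqrt(525)). The squarefree part of 21 is 21 and the squarefree part of 525 is also 21, so sqrt(21) and sqrt(525) are both rational multiples of sqrt(21). Hence Q(sqrt(21)) = Q(sqrt(525)) = Q(sqrt(21)), and the splitting field collapses to a single degree-2 extension with Galois group Z/2Z.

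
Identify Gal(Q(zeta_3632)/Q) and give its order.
|Gal(Q(zeta_3632)/Q)| = phi(3632) = 1808; group ≅ (Z/3632Z)^* ≅ Z/2Z × Z/4Z × Z/226Z

The n-th cyclotomic polynomial Φ_3632(x) is the minimal polynomial of zeta_3632 over Q and has degree phi(3632) = 1808. So Q(zeta_3632) is a degree-1808 Galois extension with Galois group (Z/3632Z)^*. By CRT, (Z/3632Z)^* ≅ (Z/16Z)^* × (Z/227Z)^*. Each prime-power unit group is (Z/16Z)^* ≅ Z/2Z × Z/4Z; (Z/227Z)^* ≅ Z/226Z. Hence Gal(Q(zeta_3632)/Q) ≅ Z/2Z × Z/4Z × Z/226Z.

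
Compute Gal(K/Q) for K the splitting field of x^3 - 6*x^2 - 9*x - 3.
Gal(K/Q) = A_3 (cyclic of order 3)

Compute the discriminant of x^3 + (-6)*x^2 + (-9)*x + (-3): Δ = 81. Since Δ is a perfect square (Δ = 9^2), the Galois group is contained in A_3. Irreducibility forces the group to be transitive on three roots, so Gal = A_3.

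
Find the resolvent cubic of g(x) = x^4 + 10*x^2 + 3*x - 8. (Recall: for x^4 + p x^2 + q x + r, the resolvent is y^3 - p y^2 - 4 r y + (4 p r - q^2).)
h(y) = y^3 - 10*y^2 + 32*y - 329

Identify coefficients: p = 10, q = 3, r = -8.
Plug into h(y) = y^3 - p y^2 - 4 r y + (4 p r - q^2):
  h(y) = y^3 - (10) y^2 - 4*(-8) y + (4*(10)*(-8) - (3)^2)
       = y^3 + (-10) y^2 + (32) y + (-329).
Simplifying: h(y) = y^3 - 10*y^2 + 32*y - 329.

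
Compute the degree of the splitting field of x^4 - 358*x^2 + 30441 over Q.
[K:Q] = 4

f factors as (x^2 - 139)(x^2 - 219); the splitting field is K = Q(sqrt(139), sqrt(219)). Since 139, 219, and 30441 are all non-squares in Q, the three subfields Q(sqrt(139)), Q(sqrt(219)), Q(sqrt(30441)) are distinct degree-2 extensions, so [K:Q] = 4 (Klein four Galois group).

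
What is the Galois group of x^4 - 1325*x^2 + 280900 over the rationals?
Gal(K/Q) = Z/2Z (cyclic of order 2)

f factors as (x^2 - 1060)(x^2 - 265), so the splitting field is K = Q(sqrt(1060), sqrt(265)). The squarefree part of 1060 is 265 and the squarefree part of 265 is also 265, so sqrt(1060) and sqrt(265) are both rational multiples of sqrt(265). Hence Q(sqrt(1060)) = Q(sqrt(265)) = Q(sqrt(265)), and the splitting field collapses to a single degree-2 extension with Galois group Z/2Z.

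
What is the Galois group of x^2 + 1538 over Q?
Gal(K/Q) = Z/2Z (cyclic of order 2)

x^2 + 1538 is irreducible over Q since -1538 is not a rational square. The splitting field Q(sqrt(-1538)) has degree 2 over Q, and its unique nontrivial automorphism is sqrt(-1538) ↦ -sqrt(-1538). Hence Gal(Q(sqrt(-1538))/Q) = Z/2Z.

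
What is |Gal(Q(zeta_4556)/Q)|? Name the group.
|Gal(Q(zeta_4556)/Q)| = phi(4556) = 2112; group ≅ (Z/4556Z)^* ≅ Z/2Z × Z/16Z × Z/66Z

The n-th cyclotomic polynomial Φ_4556(x) is the minimal polynomial of zeta_4556 over Q and has degree phi(4556) = 2112. So Q(zeta_4556) is a degree-2112 Galois extension with Galois group (Z/4556Z)^*. By CRT, (Z/4556Z)^* ≅ (Z/4Z)^* × (Z/17Z)^* × (Z/67Z)^*. Each prime-power unit group is (Z/4Z)^* ≅ Z/2Z; (Z/17Z)^* ≅ Z/16Z; (Z/67Z)^* ≅ Z/66Z. Hence Gal(Q(zeta_4556)/Q) ≅ Z/2Z × Z/16Z × Z/66Z.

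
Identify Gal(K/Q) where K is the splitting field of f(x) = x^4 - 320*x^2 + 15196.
Gal(K/Q) = V_4 (Klein four-group, Z/2Z × Z/2Z)

f factors as (x^2 - 58)(x^2 - 262), so the splitting field is K = Q(sqrt(58), sqrt(262)). The elements 58, 262, 15196 are all non-squares in Q, so sqrt(58) and sqrt(262) generate independent quadratic extensions. Thus [K:Q] = 4 and Gal(K/Q) is generated by the two order-2 automorphisms sqrt(58) ↦ -sqrt(58) and sqrt(262) ↦ -sqrt(262), giving V_4.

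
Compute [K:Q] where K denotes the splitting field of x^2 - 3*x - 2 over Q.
[K:Q] = 2

The discriminant of x^2 + (-3)*x + (-2) is b^2 - 4c = 9 - (-8) = 17. Since 17 is not a perfect square in Q, the polynomial is irreducible over Q. Its two roots generate a degree-2 extension, so [K:Q] = 2.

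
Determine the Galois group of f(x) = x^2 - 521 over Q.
Gal(K/Q) = Z/2Z (cyclic of order 2)

x^2 - 521 is irreducible over Q since 521 is not a rational square. The splitting field Q(sqrt(521)) has degree 2 over Q, and its unique nontrivial automorphism is sqrt(521) ↦ -sqrt(521). Hence Gal(Q(sqrt(521))/Q) = Z/2Z.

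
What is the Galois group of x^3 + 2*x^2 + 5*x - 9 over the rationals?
Gal(K/Q) = S_3 (symmetric group of order 6)

Compute the discriminant of x^3 + (2)*x^2 + (5)*x + (-9): Δ = -3919. Since Δ is not a rational square, the Galois group is not contained in A_3; it must be the full S_3 (irreducibility of the cubic rules out anything smaller).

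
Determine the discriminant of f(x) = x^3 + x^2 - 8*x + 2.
Δ = 1708

For x^3 + a x^2 + b x + c the discriminant is Δ = 18 a b c - 4 a^3 c + a^2 b^2 - 4 b^3 - 27 c^2.
Plug a = 1, b = -8, c = 2:
  18*(1)*(-8)*(2) - 4*(1)^3*(2) + (1)^2*(-8)^2 - 4*(-8)^3 - 27*(2)^2
  = -288 + (-8) + 64 + (2048) + (-108)
  = 1708.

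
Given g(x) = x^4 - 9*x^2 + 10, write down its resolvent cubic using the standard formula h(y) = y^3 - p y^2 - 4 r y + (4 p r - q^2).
h(y) = y^3 + 9*y^2 - 40*y - 360

Identify coefficients: p = -9, q = 0, r = 10.
Plug into h(y) = y^3 - p y^2 - 4 r y + (4 p r - q^2):
  h(y) = y^3 - (-9) y^2 - 4*(10) y + (4*(-9)*(10) - (0)^2)
       = y^3 + (9) y^2 + (-40) y + (-360).
Simplifying: h(y) = y^3 + 9*y^2 - 40*y - 360.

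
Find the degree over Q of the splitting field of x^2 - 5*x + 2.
[K:Q] = 2

The discriminant of x^2 + (-5)*x + (2) is b^2 - 4c = 25 - (8) = 17. Since 17 is not a perfect square in Q, the polynomial is irreducible over Q. Its two roots generate a degree-2 extension, so [K:Q] = 2.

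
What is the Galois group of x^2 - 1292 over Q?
Gal(K/Q) = Z/2Z (cyclic of order 2)

x^2 - 1292 is irreducible over Q since 1292 is not a rational square. The splitting field Q(sqrt(1292)) has degree 2 over Q, and its unique nontrivial automorphism is sqrt(1292) ↦ -sqrt(1292). Hence Gal(Q(sqrt(1292))/Q) = Z/2Z.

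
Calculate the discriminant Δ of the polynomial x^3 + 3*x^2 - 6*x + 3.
Δ = -351

For x^3 + a x^2 + b x + c the discriminant is Δ = 18 a b c - 4 a^3 c + a^2 b^2 - 4 b^3 - 27 c^2.
Plug a = 3, b = -6, c = 3:
  18*(3)*(-6)*(3) - 4*(3)^3*(3) + (3)^2*(-6)^2 - 4*(-6)^3 - 27*(3)^2
  = -972 + (-324) + 324 + (864) + (-243)
  = -351.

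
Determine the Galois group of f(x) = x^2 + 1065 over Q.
Gal(K/Q) = Z/2Z (cyclic of order 2)

x^2 + 1065 is irreducible over Q since -1065 is not a rational square. The splitting field Q(sqrt(-1065)) has degree 2 over Q, and its unique nontrivial automorphism is sqrt(-1065) ↦ -sqrt(-1065). Hence Gal(Q(sqrt(-1065))/Q) = Z/2Z.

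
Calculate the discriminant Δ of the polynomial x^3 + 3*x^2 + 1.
Δ = -135

For x^3 + a x^2 + b x + c the discriminant is Δ = 18 a b c - 4 a^3 c + a^2 b^2 - 4 b^3 - 27 c^2.
Plug a = 3, b = 0, c = 1:
  18*(3)*(0)*(1) - 4*(3)^3*(1) + (3)^2*(0)^2 - 4*(0)^3 - 27*(1)^2
  = 0 + (-108) + 0 + (0) + (-27)
  = -135.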